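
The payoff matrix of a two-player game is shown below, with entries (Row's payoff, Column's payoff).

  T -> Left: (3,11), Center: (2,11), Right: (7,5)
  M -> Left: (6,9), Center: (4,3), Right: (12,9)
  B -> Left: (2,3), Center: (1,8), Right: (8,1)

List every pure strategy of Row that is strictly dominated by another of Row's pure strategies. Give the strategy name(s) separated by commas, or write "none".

M strictly dominates T — Left: 6>3, Center: 4>2, Right: 12>7.
M is not dominated — it holds its own against T at Left (6>3); B at Left (6>2).
B: dominated, since M does at least as well everywhere (Left: 6>2, Center: 4>1, Right: 12>8).

T, B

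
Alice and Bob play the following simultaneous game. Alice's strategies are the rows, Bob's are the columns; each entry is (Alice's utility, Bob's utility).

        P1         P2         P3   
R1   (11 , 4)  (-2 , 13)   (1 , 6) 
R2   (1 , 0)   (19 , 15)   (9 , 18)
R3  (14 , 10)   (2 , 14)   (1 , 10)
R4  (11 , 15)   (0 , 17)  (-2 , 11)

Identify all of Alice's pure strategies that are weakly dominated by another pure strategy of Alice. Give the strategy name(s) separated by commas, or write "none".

R1, R4

R1: dominated, since R3 does at least as well everywhere (P1: 14>11, P2: 2>-2, P3: 1=1).
Nothing dominates R2: R1 at P2 (19>-2); R3 at P2 (19>2); R4 at P2 (19>0).
R3 is not dominated — it holds its own against R1 at P1 (14>11); R2 at P1 (14>1); R4 at P1 (14>11).
R3 weakly dominates R4 — P1: 14>11, P2: 2>0, P3: 1>-2.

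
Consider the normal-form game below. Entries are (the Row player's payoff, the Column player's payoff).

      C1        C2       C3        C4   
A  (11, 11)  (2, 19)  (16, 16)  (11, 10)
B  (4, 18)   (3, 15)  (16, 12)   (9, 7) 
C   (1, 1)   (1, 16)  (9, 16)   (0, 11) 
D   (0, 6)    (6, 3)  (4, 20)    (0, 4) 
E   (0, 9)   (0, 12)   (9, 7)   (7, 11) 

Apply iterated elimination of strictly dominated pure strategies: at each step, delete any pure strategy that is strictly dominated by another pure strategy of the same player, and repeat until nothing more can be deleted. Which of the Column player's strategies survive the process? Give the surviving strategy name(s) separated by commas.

The Row player's strategy C is strictly dominated by A (C1: 11>1, C2: 2>1, C3: 16>9, C4: 11>0) and is removed.
For the Row player, A strictly dominates E on the remaining columns (C1: 11>0, C2: 2>0, C3: 16>9, C4: 11>7); eliminate E.
For the Column player, C1 strictly dominates C4 on the remaining rows (A: 11>10, B: 18>7, D: 6>4); eliminate C4.
Among the remaining strategies, none is strictly dominated by another pure strategy of the same player, so the elimination stops.
Surviving strategies — the Row player: {A, B, D}; the Column player: {C1, C2, C3}.

C1, C2, C3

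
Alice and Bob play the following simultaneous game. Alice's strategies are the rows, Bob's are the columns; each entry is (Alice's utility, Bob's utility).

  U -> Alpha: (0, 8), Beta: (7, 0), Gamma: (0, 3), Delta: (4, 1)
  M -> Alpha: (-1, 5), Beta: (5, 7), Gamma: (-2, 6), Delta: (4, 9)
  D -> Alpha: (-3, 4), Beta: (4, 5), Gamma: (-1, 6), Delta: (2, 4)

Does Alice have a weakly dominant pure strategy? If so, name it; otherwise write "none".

U

U vs M: Alpha: 0>-1, Beta: 7>5, Gamma: 0>-2, Delta: 4=4.
U vs D: Alpha: 0>-3, Beta: 7>4, Gamma: 0>-1, Delta: 4>2.
U is at least as good as every other strategy against every opponent action, so it is weakly dominant.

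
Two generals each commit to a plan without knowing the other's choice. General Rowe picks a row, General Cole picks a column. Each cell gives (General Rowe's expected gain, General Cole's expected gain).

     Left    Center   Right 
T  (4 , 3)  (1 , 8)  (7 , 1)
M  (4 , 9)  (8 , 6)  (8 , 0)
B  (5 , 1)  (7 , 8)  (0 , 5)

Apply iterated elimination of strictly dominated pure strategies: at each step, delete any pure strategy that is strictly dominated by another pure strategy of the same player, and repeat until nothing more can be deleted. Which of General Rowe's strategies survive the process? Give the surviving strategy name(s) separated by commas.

M, B

Column Right is eliminated: Center beats it against every remaining row (T: 8>1, M: 6>0, B: 8>5).
For General Rowe, B strictly dominates T on the remaining columns (Left: 5>4, Center: 7>1); eliminate T.
Among the remaining strategies, none is strictly dominated by another pure strategy of the same player, so the elimination stops.
Surviving strategies — General Rowe: {M, B}; General Cole: {Left, Center}.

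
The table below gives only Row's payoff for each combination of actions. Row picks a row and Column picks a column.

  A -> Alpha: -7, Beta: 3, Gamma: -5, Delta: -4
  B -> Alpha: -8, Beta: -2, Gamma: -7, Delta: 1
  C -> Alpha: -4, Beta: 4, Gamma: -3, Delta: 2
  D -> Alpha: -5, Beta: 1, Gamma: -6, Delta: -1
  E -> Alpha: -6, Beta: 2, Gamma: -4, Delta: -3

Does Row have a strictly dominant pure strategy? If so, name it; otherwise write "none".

C

C vs A: Alpha: -4>-7, Beta: 4>3, Gamma: -3>-5, Delta: 2>-4.
C vs B: Alpha: -4>-8, Beta: 4>-2, Gamma: -3>-7, Delta: 2>1.
C vs D: Alpha: -4>-5, Beta: 4>1, Gamma: -3>-6, Delta: 2>-1.
C vs E: Alpha: -4>-6, Beta: 4>2, Gamma: -3>-4, Delta: 2>-3.
C strictly beats every other strategy against every opponent action, so it is strictly dominant.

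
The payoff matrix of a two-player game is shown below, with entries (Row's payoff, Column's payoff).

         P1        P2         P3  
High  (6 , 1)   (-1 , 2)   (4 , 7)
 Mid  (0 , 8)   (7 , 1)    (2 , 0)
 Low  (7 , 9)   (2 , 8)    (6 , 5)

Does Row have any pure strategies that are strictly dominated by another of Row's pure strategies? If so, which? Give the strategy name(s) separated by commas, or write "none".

High

Low strictly dominates High — P1: 7>6, P2: 2>-1, P3: 6>4.
Mid is not dominated — it holds its own against High at P2 (7>-1); Low at P2 (7>2).
Low: no other strategy beats it everywhere (High at P1 (7>6); Mid at P1 (7>0)).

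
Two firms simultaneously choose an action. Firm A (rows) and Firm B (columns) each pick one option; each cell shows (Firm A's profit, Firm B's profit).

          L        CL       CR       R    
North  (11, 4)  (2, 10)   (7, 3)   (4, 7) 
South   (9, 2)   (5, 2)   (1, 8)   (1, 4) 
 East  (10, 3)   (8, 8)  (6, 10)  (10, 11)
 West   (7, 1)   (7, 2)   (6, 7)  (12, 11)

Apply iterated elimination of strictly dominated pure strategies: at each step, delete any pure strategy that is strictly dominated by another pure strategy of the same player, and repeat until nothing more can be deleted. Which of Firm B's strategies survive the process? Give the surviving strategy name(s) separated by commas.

Firm A's strategy South is strictly dominated by East (L: 10>9, CL: 8>5, CR: 6>1, R: 10>1) and is removed.
For Firm B, CL strictly dominates L on the remaining rows (North: 10>4, East: 8>3, West: 2>1); eliminate L.
Firm B's strategy CR is strictly dominated by R (North: 7>3, East: 11>10, West: 11>7) and is removed.
Row North is eliminated: East beats it against every remaining column (CL: 8>2, R: 10>4).
Firm B's strategy CL is strictly dominated by R (East: 11>8, West: 11>2) and is removed.
Firm A's strategy East is strictly dominated by West (R: 12>10) and is removed.
Among the remaining strategies, none is strictly dominated by another pure strategy of the same player, so the elimination stops.
Surviving strategies — Firm A: {West}; Firm B: {R}.

R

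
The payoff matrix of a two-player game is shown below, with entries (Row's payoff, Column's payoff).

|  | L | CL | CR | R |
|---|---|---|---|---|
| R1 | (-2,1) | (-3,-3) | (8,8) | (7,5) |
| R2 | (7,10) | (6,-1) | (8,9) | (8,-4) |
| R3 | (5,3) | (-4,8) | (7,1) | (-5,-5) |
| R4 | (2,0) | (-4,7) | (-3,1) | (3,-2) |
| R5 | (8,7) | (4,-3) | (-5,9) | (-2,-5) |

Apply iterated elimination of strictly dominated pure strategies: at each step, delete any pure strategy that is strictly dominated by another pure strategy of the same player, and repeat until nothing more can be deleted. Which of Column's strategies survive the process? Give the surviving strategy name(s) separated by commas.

L, CR

For Row, R2 strictly dominates R3 on the remaining columns (L: 7>5, CL: 6>-4, CR: 8>7, R: 8>-5); eliminate R3.
Row's strategy R4 is strictly dominated by R2 (L: 7>2, CL: 6>-4, CR: 8>-3, R: 8>3) and is removed.
Column CL is eliminated: L beats it against every remaining row (R1: 1>-3, R2: 10>-1, R5: 7>-3).
Column's strategy R is strictly dominated by CR (R1: 8>5, R2: 9>-4, R5: 9>-5) and is removed.
Among the remaining strategies, none is strictly dominated by another pure strategy of the same player, so the elimination stops.
Surviving strategies — Row: {R1, R2, R5}; Column: {L, CR}.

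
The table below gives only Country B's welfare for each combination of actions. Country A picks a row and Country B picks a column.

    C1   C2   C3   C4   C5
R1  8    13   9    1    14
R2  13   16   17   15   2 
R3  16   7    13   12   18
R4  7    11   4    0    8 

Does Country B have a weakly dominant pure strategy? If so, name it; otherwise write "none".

C1 fails to dominate C2 at R1 (8<13).
C2 fails to dominate C1 at R3 (7<16).
C3 fails to dominate C1 at R3 (13<16).
C4 fails to dominate C1 at R1 (1<8).
C5 fails to dominate C1 at R2 (2<13).
No single strategy dominates all the others.

none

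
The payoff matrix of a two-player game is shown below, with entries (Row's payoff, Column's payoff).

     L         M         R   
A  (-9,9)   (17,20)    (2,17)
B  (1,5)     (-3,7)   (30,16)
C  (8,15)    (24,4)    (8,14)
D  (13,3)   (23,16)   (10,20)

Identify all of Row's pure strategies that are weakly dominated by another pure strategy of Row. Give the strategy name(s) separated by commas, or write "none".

C weakly dominates A — L: 8>-9, M: 24>17, R: 8>2.
B is not dominated — it holds its own against A at L (1>-9); C at R (30>8); D at R (30>10).
Nothing dominates C: A at L (8>-9); B at L (8>1); D at M (24>23).
Nothing dominates D: A at L (13>-9); B at L (13>1); C at L (13>8).

A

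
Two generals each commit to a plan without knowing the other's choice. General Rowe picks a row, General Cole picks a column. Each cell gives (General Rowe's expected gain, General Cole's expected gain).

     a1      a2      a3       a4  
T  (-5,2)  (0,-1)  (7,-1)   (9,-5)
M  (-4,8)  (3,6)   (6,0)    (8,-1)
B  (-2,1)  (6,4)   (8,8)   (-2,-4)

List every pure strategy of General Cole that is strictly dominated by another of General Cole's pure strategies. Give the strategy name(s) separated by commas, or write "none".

a1 is not dominated — it holds its own against a2 at T (2>-1); a3 at T (2>-1); a4 at T (2>-5).
a2 is not dominated — it holds its own against a1 at B (4>1); a3 at T (-1=-1); a4 at T (-1>-5).
Nothing dominates a3: a1 at B (8>1); a2 at T (-1=-1); a4 at T (-1>-5).
a1 strictly dominates a4 — T: 2>-5, M: 8>-1, B: 1>-4.

a4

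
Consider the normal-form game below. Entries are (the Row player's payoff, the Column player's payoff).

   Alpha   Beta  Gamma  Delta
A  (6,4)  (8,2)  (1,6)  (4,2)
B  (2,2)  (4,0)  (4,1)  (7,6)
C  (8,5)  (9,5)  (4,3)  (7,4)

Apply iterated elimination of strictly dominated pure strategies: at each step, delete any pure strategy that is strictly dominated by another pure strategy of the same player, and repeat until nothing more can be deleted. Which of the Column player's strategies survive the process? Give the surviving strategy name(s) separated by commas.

Alpha, Beta, Delta

For the Row player, C strictly dominates A on the remaining columns (Alpha: 8>6, Beta: 9>8, Gamma: 4>1, Delta: 7>4); eliminate A.
Column Gamma is eliminated: Alpha beats it against every remaining row (B: 2>1, C: 5>3).
Among the remaining strategies, none is strictly dominated by another pure strategy of the same player, so the elimination stops.
Surviving strategies — the Row player: {B, C}; the Column player: {Alpha, Beta, Delta}.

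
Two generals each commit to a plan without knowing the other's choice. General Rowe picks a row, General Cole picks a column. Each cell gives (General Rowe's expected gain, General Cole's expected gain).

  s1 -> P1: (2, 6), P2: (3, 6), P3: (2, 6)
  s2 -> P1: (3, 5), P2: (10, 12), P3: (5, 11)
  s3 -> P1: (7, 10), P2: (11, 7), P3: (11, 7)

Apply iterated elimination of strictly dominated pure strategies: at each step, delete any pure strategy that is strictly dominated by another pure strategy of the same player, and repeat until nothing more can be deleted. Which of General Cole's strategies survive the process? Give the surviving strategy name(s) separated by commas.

General Rowe's strategy s1 is strictly dominated by s2 (P1: 3>2, P2: 10>3, P3: 5>2) and is removed.
Row s2 is eliminated: s3 beats it against every remaining column (P1: 7>3, P2: 11>10, P3: 11>5).
Column P2 is eliminated: P1 beats it against every remaining row (s3: 10>7).
Column P3 is eliminated: P1 beats it against every remaining row (s3: 10>7).
Among the remaining strategies, none is strictly dominated by another pure strategy of the same player, so the elimination stops.
Surviving strategies — General Rowe: {s3}; General Cole: {P1}.

P1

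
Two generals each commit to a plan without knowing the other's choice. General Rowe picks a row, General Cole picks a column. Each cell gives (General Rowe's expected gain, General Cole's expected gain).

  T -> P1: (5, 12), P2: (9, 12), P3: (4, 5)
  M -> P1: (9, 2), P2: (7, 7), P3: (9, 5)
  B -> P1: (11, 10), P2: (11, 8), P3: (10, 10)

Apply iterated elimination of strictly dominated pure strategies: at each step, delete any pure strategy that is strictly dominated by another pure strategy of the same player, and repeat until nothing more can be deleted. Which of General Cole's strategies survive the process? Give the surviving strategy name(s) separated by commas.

For General Rowe, B strictly dominates T on the remaining columns (P1: 11>5, P2: 11>9, P3: 10>4); eliminate T.
For General Rowe, B strictly dominates M on the remaining columns (P1: 11>9, P2: 11>7, P3: 10>9); eliminate M.
General Cole's strategy P2 is strictly dominated by P1 (B: 10>8) and is removed.
Among the remaining strategies, none is strictly dominated by another pure strategy of the same player, so the elimination stops.
Surviving strategies — General Rowe: {B}; General Cole: {P1, P3}.

P1, P3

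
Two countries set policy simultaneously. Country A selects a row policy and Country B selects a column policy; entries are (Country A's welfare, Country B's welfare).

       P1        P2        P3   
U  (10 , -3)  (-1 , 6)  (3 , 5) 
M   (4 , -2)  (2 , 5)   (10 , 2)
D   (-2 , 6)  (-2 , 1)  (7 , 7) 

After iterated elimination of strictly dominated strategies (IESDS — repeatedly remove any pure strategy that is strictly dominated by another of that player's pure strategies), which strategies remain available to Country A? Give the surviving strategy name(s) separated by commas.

Country A's strategy D is strictly dominated by M (P1: 4>-2, P2: 2>-2, P3: 10>7) and is removed.
Country B's strategy P1 is strictly dominated by P2 (U: 6>-3, M: 5>-2) and is removed.
For Country A, M strictly dominates U on the remaining columns (P2: 2>-1, P3: 10>3); eliminate U.
Column P3 is eliminated: P2 beats it against every remaining row (M: 5>2).
Among the remaining strategies, none is strictly dominated by another pure strategy of the same player, so the elimination stops.
Surviving strategies — Country A: {M}; Country B: {P2}.

M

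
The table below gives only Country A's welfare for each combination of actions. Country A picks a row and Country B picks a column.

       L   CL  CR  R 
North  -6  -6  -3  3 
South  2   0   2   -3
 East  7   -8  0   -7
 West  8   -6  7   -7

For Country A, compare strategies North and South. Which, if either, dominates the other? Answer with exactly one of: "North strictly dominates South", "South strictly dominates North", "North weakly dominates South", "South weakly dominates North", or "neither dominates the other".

neither dominates the other

North's payoffs vs South's, by Country B's action — L: -6<2, CL: -6<0, CR: -3<2, R: 3>-3.
North does better at R but worse at L, CL, CR; neither strategy dominates the other.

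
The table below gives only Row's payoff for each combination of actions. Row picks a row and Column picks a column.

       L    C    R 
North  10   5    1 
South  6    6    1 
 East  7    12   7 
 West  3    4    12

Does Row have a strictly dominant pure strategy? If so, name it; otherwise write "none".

none

North fails to dominate South at C (5<6).
South fails to dominate North at L (6<10).
East fails to dominate North at L (7<10).
West fails to dominate North at L (3<10).
No single strategy dominates all the others.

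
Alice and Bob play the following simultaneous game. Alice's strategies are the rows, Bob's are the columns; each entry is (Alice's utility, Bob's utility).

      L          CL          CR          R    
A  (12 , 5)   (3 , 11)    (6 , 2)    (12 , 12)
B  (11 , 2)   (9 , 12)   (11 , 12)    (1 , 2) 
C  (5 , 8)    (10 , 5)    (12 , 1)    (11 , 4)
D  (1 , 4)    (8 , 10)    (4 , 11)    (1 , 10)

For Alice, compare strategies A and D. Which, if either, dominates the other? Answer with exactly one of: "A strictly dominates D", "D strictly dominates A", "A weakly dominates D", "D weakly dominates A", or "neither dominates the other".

neither dominates the other

Compare A to D across every action of Bob: L: 12>1, CL: 3<8, CR: 6>4, R: 12>1.
A does better at L, CR, R but worse at CL; neither strategy dominates the other.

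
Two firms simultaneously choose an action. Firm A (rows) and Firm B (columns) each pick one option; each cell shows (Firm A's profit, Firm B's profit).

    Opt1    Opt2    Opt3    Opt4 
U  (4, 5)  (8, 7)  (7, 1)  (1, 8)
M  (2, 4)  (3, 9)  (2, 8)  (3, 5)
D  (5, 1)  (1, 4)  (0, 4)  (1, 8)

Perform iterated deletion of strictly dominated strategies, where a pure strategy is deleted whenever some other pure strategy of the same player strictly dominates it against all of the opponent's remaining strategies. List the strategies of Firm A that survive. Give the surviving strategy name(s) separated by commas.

Firm B's strategy Opt1 is strictly dominated by Opt2 (U: 7>5, M: 9>4, D: 4>1) and is removed.
For Firm A, M strictly dominates D on the remaining columns (Opt2: 3>1, Opt3: 2>0, Opt4: 3>1); eliminate D.
Column Opt3 is eliminated: Opt2 beats it against every remaining row (U: 7>1, M: 9>8).
Among the remaining strategies, none is strictly dominated by another pure strategy of the same player, so the elimination stops.
Surviving strategies — Firm A: {U, M}; Firm B: {Opt2, Opt4}.

U, M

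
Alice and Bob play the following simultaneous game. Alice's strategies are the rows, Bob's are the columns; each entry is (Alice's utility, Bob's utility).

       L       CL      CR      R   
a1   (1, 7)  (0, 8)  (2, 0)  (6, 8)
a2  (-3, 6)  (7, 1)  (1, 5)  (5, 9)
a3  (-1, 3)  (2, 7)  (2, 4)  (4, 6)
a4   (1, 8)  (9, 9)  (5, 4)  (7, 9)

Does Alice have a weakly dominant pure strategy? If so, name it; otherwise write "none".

a4

a4 vs a1: L: 1=1, CL: 9>0, CR: 5>2, R: 7>6.
a4 vs a2: L: 1>-3, CL: 9>7, CR: 5>1, R: 7>5.
a4 vs a3: L: 1>-1, CL: 9>2, CR: 5>2, R: 7>4.
a4 is at least as good as every other strategy against every opponent action, so it is weakly dominant.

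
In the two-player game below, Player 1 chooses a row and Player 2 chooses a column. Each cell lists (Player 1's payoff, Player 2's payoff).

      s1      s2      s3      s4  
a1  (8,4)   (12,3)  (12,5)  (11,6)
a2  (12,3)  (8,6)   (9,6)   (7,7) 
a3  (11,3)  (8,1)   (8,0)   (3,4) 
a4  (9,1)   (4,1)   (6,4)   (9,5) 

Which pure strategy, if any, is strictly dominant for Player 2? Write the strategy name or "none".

s4 vs s1: a1: 6>4, a2: 7>3, a3: 4>3, a4: 5>1.
s4 vs s2: a1: 6>3, a2: 7>6, a3: 4>1, a4: 5>1.
s4 vs s3: a1: 6>5, a2: 7>6, a3: 4>0, a4: 5>4.
s4 strictly beats every other strategy against every opponent action, so it is strictly dominant.

s4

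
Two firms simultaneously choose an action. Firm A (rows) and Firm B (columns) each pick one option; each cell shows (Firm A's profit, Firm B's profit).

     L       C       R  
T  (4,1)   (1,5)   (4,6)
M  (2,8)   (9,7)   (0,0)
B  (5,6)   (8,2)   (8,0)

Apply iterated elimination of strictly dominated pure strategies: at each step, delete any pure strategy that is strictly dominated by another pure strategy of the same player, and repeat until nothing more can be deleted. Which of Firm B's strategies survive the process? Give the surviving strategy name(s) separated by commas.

L

Firm A's strategy T is strictly dominated by B (L: 5>4, C: 8>1, R: 8>4) and is removed.
For Firm B, L strictly dominates C on the remaining rows (M: 8>7, B: 6>2); eliminate C.
Firm A's strategy M is strictly dominated by B (L: 5>2, R: 8>0) and is removed.
For Firm B, L strictly dominates R on the remaining rows (B: 6>0); eliminate R.
Among the remaining strategies, none is strictly dominated by another pure strategy of the same player, so the elimination stops.
Surviving strategies — Firm A: {B}; Firm B: {L}.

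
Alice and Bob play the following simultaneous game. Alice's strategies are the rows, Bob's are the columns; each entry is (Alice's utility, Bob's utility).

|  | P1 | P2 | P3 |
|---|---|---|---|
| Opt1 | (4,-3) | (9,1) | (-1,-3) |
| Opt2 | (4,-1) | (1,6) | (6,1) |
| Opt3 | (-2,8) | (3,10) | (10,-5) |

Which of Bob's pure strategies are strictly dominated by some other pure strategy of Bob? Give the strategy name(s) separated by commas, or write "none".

P1, P3

P1 is strictly dominated by P2 (Opt1: 1>-3, Opt2: 6>-1, Opt3: 10>8).
P2 is not dominated — it holds its own against P1 at Opt1 (1>-3); P3 at Opt1 (1>-3).
P2 strictly dominates P3 — Opt1: 1>-3, Opt2: 6>1, Opt3: 10>-5.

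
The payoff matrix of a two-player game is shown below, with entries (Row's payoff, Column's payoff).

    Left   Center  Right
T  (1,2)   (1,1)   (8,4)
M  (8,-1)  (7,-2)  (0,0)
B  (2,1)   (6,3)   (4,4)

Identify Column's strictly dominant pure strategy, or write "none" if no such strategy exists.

Right

Right vs Left: T: 4>2, M: 0>-1, B: 4>1.
Right vs Center: T: 4>1, M: 0>-2, B: 4>3.
Right strictly beats every other strategy against every opponent action, so it is strictly dominant.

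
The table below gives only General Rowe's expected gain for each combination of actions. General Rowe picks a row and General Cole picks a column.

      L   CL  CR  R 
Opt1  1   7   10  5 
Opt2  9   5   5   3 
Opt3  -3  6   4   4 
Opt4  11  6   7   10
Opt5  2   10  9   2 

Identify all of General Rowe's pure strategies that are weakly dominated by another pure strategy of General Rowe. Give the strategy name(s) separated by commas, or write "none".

Opt2, Opt3

Opt1: no other strategy beats it everywhere (Opt2 at CL (7>5); Opt3 at L (1>-3); Opt4 at CL (7>6); Opt5 at CR (10>9)).
Opt4 weakly dominates Opt2 — L: 11>9, CL: 6>5, CR: 7>5, R: 10>3.
Opt3: dominated, since Opt1 does at least as well everywhere (L: 1>-3, CL: 7>6, CR: 10>4, R: 5>4).
Opt4 is not dominated — it holds its own against Opt1 at L (11>1); Opt2 at L (11>9); Opt3 at L (11>-3); Opt5 at L (11>2).
Nothing dominates Opt5: Opt1 at L (2>1); Opt2 at CL (10>5); Opt3 at L (2>-3); Opt4 at CL (10>6).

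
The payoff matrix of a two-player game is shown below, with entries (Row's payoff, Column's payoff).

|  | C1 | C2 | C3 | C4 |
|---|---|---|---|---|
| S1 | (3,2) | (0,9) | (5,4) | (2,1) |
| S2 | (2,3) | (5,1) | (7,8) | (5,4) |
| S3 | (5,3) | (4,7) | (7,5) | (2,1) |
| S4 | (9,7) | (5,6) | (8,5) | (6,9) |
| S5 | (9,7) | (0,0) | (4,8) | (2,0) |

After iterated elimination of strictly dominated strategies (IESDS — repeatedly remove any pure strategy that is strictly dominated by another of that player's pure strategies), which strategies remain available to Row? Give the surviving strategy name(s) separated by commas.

Row's strategy S1 is strictly dominated by S4 (C1: 9>3, C2: 5>0, C3: 8>5, C4: 6>2) and is removed.
Row's strategy S3 is strictly dominated by S4 (C1: 9>5, C2: 5>4, C3: 8>7, C4: 6>2) and is removed.
Column C2 is eliminated: C1 beats it against every remaining row (S2: 3>1, S4: 7>6, S5: 7>0).
Row's strategy S2 is strictly dominated by S4 (C1: 9>2, C3: 8>7, C4: 6>5) and is removed.
Among the remaining strategies, none is strictly dominated by another pure strategy of the same player, so the elimination stops.
Surviving strategies — Row: {S4, S5}; Column: {C1, C3, C4}.

S4, S5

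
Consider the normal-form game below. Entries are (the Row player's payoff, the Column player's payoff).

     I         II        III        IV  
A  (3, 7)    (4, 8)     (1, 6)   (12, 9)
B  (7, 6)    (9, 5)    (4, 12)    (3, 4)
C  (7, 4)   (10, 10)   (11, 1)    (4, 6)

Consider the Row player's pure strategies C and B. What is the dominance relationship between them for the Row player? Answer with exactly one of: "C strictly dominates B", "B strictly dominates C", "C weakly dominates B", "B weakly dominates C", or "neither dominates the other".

C weakly dominates B

C's payoffs vs B's, by the Column player's action — I: 7=7, II: 10>9, III: 11>4, IV: 4>3.
C is at least as good everywhere and strictly better somewhere (tied only at I), so C weakly but not strictly dominates B.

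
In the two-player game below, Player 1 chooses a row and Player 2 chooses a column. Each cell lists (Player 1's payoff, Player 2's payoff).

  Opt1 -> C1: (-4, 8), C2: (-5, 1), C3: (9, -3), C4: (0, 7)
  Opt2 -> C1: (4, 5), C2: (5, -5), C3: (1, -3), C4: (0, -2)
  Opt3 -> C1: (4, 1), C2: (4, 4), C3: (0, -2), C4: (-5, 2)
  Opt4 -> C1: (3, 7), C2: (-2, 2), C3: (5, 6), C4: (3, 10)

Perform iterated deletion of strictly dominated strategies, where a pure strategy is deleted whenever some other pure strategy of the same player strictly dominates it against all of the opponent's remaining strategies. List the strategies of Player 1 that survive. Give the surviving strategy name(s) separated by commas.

Column C3 is eliminated: C1 beats it against every remaining row (Opt1: 8>-3, Opt2: 5>-3, Opt3: 1>-2, Opt4: 7>6).
For Player 1, Opt4 strictly dominates Opt1 on the remaining columns (C1: 3>-4, C2: -2>-5, C4: 3>0); eliminate Opt1.
Among the remaining strategies, none is strictly dominated by another pure strategy of the same player, so the elimination stops.
Surviving strategies — Player 1: {Opt2, Opt3, Opt4}; Player 2: {C1, C2, C4}.

Opt2, Opt3, Opt4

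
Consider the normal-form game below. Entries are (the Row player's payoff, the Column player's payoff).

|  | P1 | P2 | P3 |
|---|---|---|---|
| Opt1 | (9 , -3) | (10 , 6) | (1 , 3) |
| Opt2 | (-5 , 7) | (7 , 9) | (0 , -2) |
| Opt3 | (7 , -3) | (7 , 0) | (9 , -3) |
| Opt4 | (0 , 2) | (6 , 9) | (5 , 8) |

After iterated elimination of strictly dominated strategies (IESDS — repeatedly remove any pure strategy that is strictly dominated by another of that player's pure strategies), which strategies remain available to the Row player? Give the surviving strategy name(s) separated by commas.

The Row player's strategy Opt2 is strictly dominated by Opt1 (P1: 9>-5, P2: 10>7, P3: 1>0) and is removed.
For the Row player, Opt3 strictly dominates Opt4 on the remaining columns (P1: 7>0, P2: 7>6, P3: 9>5); eliminate Opt4.
Column P1 is eliminated: P2 beats it against every remaining row (Opt1: 6>-3, Opt3: 0>-3).
For the Column player, P2 strictly dominates P3 on the remaining rows (Opt1: 6>3, Opt3: 0>-3); eliminate P3.
Row Opt3 is eliminated: Opt1 beats it against every remaining column (P2: 10>7).
Among the remaining strategies, none is strictly dominated by another pure strategy of the same player, so the elimination stops.
Surviving strategies — the Row player: {Opt1}; the Column player: {P2}.

Opt1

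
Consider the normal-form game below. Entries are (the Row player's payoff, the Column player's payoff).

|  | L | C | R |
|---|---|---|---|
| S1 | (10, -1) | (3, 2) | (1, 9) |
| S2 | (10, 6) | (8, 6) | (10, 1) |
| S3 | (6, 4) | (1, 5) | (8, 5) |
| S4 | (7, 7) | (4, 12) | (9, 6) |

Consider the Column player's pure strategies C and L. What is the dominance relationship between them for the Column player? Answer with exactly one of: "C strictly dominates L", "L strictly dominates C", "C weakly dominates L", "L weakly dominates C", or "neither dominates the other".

Compare C to L across every action of the Row player: S1: 2>-1, S2: 6=6, S3: 5>4, S4: 12>7.
C is at least as good everywhere and strictly better somewhere (tied only at S2), so C weakly but not strictly dominates L.

C weakly dominates L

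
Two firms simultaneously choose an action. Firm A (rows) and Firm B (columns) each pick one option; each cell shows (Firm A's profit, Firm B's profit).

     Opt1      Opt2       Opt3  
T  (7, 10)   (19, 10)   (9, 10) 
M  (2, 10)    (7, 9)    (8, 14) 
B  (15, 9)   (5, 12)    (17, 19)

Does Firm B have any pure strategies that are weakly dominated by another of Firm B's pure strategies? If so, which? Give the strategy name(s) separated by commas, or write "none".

Opt1 is weakly dominated by Opt3 (T: 10=10, M: 14>10, B: 19>9).
Opt2 is weakly dominated by Opt3 (T: 10=10, M: 14>9, B: 19>12).
Opt3: no other strategy beats it everywhere (Opt1 at M (14>10); Opt2 at M (14>9)).

Opt1, Opt2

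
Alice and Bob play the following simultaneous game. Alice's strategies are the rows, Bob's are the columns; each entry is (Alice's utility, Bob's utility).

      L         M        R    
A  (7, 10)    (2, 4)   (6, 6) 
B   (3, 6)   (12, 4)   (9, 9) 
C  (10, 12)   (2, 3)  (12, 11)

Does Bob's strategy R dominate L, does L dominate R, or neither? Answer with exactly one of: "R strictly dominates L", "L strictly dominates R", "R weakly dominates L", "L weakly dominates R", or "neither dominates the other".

R's payoffs vs L's, by Alice's action — A: 6<10, B: 9>6, C: 11<12.
R does better at B but worse at A, C; neither strategy dominates the other.

neither dominates the other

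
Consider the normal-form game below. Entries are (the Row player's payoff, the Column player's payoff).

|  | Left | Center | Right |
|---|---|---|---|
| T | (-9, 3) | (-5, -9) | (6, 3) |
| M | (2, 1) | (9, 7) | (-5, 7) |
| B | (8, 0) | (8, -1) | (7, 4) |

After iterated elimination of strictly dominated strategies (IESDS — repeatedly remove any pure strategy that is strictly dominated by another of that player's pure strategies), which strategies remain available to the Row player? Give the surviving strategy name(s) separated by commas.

M, B

The Row player's strategy T is strictly dominated by B (Left: 8>-9, Center: 8>-5, Right: 7>6) and is removed.
For the Column player, Right strictly dominates Left on the remaining rows (M: 7>1, B: 4>0); eliminate Left.
Among the remaining strategies, none is strictly dominated by another pure strategy of the same player, so the elimination stops.
Surviving strategies — the Row player: {M, B}; the Column player: {Center, Right}.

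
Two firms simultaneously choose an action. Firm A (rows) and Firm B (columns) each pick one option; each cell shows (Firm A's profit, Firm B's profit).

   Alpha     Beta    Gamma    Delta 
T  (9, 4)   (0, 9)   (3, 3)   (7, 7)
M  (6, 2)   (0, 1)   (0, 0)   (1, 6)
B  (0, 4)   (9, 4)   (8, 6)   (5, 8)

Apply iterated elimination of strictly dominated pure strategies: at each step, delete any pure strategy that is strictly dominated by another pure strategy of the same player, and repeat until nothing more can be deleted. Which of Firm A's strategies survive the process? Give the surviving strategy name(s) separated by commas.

For Firm B, Delta strictly dominates Alpha on the remaining rows (T: 7>4, M: 6>2, B: 8>4); eliminate Alpha.
Row M is eliminated: B beats it against every remaining column (Beta: 9>0, Gamma: 8>0, Delta: 5>1).
Column Gamma is eliminated: Delta beats it against every remaining row (T: 7>3, B: 8>6).
Among the remaining strategies, none is strictly dominated by another pure strategy of the same player, so the elimination stops.
Surviving strategies — Firm A: {T, B}; Firm B: {Beta, Delta}.

T, B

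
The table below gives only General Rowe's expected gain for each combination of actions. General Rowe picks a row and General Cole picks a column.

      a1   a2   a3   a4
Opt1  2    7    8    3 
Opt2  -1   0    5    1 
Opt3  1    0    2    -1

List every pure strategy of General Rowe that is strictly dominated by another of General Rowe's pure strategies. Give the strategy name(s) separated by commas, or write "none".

Opt2, Opt3

Opt1 is not dominated — it holds its own against Opt2 at a1 (2>-1); Opt3 at a1 (2>1).
Opt2 is strictly dominated by Opt1 (a1: 2>-1, a2: 7>0, a3: 8>5, a4: 3>1).
Opt1 strictly dominates Opt3 — a1: 2>1, a2: 7>0, a3: 8>2, a4: 3>-1.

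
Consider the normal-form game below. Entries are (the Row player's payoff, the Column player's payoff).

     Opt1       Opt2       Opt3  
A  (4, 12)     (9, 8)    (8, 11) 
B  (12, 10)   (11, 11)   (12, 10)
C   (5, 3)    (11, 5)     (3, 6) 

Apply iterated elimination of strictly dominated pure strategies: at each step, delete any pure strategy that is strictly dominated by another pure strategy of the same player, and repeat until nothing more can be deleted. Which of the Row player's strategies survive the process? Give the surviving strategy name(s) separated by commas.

The Row player's strategy A is strictly dominated by B (Opt1: 12>4, Opt2: 11>9, Opt3: 12>8) and is removed.
For the Column player, Opt2 strictly dominates Opt1 on the remaining rows (B: 11>10, C: 5>3); eliminate Opt1.
Among the remaining strategies, none is strictly dominated by another pure strategy of the same player, so the elimination stops.
Surviving strategies — the Row player: {B, C}; the Column player: {Opt2, Opt3}.

B, C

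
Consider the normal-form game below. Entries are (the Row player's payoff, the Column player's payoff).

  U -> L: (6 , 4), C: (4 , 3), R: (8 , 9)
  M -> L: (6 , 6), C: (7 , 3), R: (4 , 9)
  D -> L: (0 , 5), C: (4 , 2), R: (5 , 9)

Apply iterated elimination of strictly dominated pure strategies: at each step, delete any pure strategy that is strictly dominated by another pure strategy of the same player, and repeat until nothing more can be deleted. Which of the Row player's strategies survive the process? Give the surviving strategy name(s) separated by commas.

U

The Column player's strategy L is strictly dominated by R (U: 9>4, M: 9>6, D: 9>5) and is removed.
Column C is eliminated: R beats it against every remaining row (U: 9>3, M: 9>3, D: 9>2).
Row M is eliminated: U beats it against every remaining column (R: 8>4).
Row D is eliminated: U beats it against every remaining column (R: 8>5).
Among the remaining strategies, none is strictly dominated by another pure strategy of the same player, so the elimination stops.
Surviving strategies — the Row player: {U}; the Column player: {R}.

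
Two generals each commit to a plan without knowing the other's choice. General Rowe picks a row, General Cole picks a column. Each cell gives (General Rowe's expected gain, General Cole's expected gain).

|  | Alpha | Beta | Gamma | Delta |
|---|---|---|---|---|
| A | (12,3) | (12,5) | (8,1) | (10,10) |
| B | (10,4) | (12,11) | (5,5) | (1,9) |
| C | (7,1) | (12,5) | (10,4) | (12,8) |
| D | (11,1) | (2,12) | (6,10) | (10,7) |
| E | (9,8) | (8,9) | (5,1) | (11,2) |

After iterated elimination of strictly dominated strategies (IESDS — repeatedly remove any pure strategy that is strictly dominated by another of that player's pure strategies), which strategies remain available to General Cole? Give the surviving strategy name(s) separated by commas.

For General Cole, Beta strictly dominates Alpha on the remaining rows (A: 5>3, B: 11>4, C: 5>1, D: 12>1, E: 9>8); eliminate Alpha.
General Rowe's strategy D is strictly dominated by C (Beta: 12>2, Gamma: 10>6, Delta: 12>10) and is removed.
Row E is eliminated: C beats it against every remaining column (Beta: 12>8, Gamma: 10>5, Delta: 12>11).
For General Cole, Beta strictly dominates Gamma on the remaining rows (A: 5>1, B: 11>5, C: 5>4); eliminate Gamma.
Among the remaining strategies, none is strictly dominated by another pure strategy of the same player, so the elimination stops.
Surviving strategies — General Rowe: {A, B, C}; General Cole: {Beta, Delta}.

Beta, Delta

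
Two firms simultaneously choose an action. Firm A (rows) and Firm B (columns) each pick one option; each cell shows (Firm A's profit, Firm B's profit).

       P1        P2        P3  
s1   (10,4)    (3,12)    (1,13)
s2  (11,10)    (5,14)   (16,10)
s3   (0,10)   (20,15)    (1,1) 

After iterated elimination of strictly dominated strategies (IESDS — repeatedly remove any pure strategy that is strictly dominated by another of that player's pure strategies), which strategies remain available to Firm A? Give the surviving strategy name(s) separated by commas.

Firm A's strategy s1 is strictly dominated by s2 (P1: 11>10, P2: 5>3, P3: 16>1) and is removed.
Firm B's strategy P1 is strictly dominated by P2 (s2: 14>10, s3: 15>10) and is removed.
For Firm B, P2 strictly dominates P3 on the remaining rows (s2: 14>10, s3: 15>1); eliminate P3.
Row s2 is eliminated: s3 beats it against every remaining column (P2: 20>5).
Among the remaining strategies, none is strictly dominated by another pure strategy of the same player, so the elimination stops.
Surviving strategies — Firm A: {s3}; Firm B: {P2}.

s3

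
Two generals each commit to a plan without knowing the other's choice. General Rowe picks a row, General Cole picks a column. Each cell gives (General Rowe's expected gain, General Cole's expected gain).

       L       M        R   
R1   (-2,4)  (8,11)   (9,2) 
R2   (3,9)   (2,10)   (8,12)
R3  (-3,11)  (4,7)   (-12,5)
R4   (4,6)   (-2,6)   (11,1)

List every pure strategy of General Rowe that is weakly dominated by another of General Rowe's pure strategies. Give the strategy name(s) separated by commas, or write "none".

R1 is not dominated — it holds its own against R2 at M (8>2); R3 at L (-2>-3); R4 at M (8>-2).
R2 is not dominated — it holds its own against R1 at L (3>-2); R3 at L (3>-3); R4 at M (2>-2).
R3: dominated, since R1 does at least as well everywhere (L: -2>-3, M: 8>4, R: 9>-12).
Nothing dominates R4: R1 at L (4>-2); R2 at L (4>3); R3 at L (4>-3).

R3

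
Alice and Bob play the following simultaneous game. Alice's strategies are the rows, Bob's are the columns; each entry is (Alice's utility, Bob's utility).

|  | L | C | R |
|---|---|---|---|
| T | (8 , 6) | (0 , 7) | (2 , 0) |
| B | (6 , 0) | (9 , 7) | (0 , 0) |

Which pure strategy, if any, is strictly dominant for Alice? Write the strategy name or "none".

T fails to dominate B at C (0<9).
B fails to dominate T at L (6<8).
No single strategy dominates all the others.

none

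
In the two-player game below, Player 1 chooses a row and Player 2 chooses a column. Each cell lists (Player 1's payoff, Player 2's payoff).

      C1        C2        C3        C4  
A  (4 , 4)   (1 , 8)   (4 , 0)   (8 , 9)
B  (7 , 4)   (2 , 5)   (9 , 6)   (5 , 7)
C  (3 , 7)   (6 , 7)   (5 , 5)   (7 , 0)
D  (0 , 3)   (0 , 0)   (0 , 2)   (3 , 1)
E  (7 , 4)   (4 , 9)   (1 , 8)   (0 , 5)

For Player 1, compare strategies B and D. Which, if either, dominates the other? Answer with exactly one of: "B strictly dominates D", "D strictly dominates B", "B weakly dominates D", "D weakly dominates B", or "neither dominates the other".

B strictly dominates D

Compare B to D across each opponent action: C1: 7>0, C2: 2>0, C3: 9>0, C4: 5>3.
Every comparison favours B, so B strictly dominates D.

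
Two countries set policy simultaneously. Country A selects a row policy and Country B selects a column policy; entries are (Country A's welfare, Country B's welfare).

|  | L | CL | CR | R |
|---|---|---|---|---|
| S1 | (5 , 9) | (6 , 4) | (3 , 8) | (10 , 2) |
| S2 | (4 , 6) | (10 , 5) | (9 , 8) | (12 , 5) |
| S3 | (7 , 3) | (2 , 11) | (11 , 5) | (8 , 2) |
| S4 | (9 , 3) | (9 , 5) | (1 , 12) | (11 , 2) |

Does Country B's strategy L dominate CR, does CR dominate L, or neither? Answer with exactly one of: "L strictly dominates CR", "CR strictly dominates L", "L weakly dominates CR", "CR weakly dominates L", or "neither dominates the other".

neither dominates the other

Compare L to CR across each choice by Country A: S1: 9>8, S2: 6<8, S3: 3<5, S4: 3<12.
L does better at S1 but worse at S2, S3, S4; neither strategy dominates the other.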